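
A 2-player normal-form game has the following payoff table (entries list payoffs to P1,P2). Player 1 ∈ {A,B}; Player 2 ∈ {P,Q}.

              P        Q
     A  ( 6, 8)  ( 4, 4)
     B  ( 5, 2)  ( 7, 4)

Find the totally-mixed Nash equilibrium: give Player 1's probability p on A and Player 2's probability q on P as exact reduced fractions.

P1 indiff ⇒ q·6+(1-q)·4 = q·5+(1-q)·7 ⇒ q(1) = (1-q)(3) ⇒ q = 3/4
P2 indiff ⇒ p·8+(1-p)·2 = p·4+(1-p)·4 ⇒ p(4) = (1-p)(2) ⇒ p = 1/3

(p,q) = (1/3, 3/4)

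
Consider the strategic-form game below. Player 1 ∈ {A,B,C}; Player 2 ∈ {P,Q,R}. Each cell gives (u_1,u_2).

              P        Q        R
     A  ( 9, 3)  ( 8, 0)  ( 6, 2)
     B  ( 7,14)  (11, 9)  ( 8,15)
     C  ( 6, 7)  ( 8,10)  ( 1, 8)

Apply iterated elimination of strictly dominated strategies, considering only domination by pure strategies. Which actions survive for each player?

P1 drop C (B beats it: P:7>6 Q:11>8 R:8>1)
P2 drop Q (P beats it: A:3>0 B:14>9)
P1→{A,B} P2→{P,R}

IESDS → P1:{A,B} P2:{P,R}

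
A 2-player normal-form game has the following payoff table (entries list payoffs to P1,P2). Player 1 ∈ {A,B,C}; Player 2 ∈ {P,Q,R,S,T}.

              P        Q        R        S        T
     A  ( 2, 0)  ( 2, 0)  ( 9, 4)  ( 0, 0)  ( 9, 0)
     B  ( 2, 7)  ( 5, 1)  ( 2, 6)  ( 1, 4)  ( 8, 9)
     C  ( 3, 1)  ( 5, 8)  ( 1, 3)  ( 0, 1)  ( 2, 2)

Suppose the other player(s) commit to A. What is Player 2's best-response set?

u_2(P vs A) = 0
u_2(Q vs A) = 0
u_2(R vs A) = 4
u_2(S vs A) = 0
u_2(T vs A) = 0
max payoff 4 at {R}

P2 best: {R}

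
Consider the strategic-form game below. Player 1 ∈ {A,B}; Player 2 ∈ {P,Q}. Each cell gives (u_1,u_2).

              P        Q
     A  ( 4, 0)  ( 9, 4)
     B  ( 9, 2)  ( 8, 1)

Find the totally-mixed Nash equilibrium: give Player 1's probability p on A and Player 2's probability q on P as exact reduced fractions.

P1 mixes 1/5 on A; P2 mixes 1/6 on P

P1 indiff ⇒ q·4+(1-q)·9 = q·9+(1-q)·8 ⇒ q(-5) = (1-q)(-1) ⇒ q = 1/6
P2 indiff ⇒ p·0+(1-p)·2 = p·4+(1-p)·1 ⇒ p(-4) = (1-p)(-1) ⇒ p = 1/5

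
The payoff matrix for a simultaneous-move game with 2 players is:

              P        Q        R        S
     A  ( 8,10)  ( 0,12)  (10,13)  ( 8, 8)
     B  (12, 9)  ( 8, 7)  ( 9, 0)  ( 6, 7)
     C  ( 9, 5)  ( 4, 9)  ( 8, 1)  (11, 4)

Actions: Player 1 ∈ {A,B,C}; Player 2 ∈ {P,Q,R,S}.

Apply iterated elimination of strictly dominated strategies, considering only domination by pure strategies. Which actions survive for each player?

P2 drop S (P beats it: A:10>8 B:9>7 C:5>4)
P1 drop C (B beats it: P:12>9 Q:8>4 R:9>8)
P1→{A,B} P2→{P,Q,R}

IESDS → P1:{A,B} P2:{P,Q,R}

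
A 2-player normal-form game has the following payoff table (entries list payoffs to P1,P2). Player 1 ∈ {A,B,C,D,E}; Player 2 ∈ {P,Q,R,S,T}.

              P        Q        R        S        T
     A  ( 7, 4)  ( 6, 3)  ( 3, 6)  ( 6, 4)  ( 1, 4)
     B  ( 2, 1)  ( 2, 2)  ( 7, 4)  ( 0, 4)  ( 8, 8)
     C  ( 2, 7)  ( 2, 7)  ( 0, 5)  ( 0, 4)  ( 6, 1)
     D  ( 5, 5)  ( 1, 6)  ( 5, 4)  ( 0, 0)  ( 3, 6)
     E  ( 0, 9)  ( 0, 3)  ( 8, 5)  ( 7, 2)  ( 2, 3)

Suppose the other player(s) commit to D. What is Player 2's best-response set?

u_2(P vs D) = 5
u_2(Q vs D) = 6
u_2(R vs D) = 4
u_2(S vs D) = 0
u_2(T vs D) = 6
max payoff 6 at {Q,T}

argmax u_2 = {Q,T}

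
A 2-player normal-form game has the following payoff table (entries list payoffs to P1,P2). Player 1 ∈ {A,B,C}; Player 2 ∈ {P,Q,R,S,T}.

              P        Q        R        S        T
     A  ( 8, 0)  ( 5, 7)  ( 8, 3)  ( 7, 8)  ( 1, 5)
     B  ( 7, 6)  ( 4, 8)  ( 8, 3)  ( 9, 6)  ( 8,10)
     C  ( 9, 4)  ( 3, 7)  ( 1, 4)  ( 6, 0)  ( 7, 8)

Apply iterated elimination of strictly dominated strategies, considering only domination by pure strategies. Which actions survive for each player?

IESDS → P1:{A,B} P2:{Q,S,T}

P2 drop P (Q beats it: A:7>0 B:8>6 C:7>4)
P1 drop C (B beats it: Q:4>3 R:8>1 S:9>6 T:8>7)
P2 drop R (Q beats it: A:7>3 B:8>3)
P1→{A,B} P2→{Q,S,T}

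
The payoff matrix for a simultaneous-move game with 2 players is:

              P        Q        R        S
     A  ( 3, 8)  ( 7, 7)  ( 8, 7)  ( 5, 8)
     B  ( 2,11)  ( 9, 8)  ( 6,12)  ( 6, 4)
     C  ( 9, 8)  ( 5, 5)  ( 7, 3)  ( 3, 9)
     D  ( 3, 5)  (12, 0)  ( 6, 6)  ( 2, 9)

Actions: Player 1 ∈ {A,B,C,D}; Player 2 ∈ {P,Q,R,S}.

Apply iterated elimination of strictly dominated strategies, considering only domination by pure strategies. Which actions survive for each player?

P2 drop Q (P beats it: A:8>7 B:11>8 C:8>5 D:5>0)
P1 drop D (C beats it: P:9>3 R:7>6 S:3>2)
P1→{A,B,C} P2→{P,R,S}

Remaining: P1:{A,B,C} P2:{P,R,S}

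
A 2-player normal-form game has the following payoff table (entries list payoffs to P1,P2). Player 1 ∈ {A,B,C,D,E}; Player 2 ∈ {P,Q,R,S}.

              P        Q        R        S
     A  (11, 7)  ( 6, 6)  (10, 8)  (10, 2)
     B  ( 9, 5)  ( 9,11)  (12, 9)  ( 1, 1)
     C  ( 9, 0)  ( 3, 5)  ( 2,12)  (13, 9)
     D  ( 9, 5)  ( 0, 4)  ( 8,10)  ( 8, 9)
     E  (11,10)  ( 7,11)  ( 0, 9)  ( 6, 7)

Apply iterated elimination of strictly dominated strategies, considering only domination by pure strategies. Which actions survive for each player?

P1 drop D (A beats it: P:11>9 Q:6>0 R:10>8 S:10>8)
P2 drop S (R beats it: A:8>2 B:9>1 C:12>9 E:9>7)
P1 drop C (A beats it: P:11>9 Q:6>3 R:10>2)
P1→{A,B,E} P2→{P,Q,R}

Remaining: P1:{A,B,E} P2:{P,Q,R}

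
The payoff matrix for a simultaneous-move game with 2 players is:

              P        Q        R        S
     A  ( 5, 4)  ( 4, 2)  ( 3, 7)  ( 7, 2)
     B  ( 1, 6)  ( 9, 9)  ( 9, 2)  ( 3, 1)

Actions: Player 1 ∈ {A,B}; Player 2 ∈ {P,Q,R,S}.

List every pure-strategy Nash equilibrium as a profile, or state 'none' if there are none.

Nash profiles: (B,Q)

(A,P): not NE [P2→R gives 7>4]
(A,Q): not NE [P1→B gives 9>4; P2→R gives 7>2]
(A,R): not NE [P1→B gives 9>3]
(A,S): not NE [P2→R gives 7>2]
(B,P): not NE [P1→A gives 5>1; P2→Q gives 9>6]
(B,Q): NE
(B,R): not NE [P2→Q gives 9>2]
(B,S): not NE [P1→A gives 7>3; P2→Q gives 9>1]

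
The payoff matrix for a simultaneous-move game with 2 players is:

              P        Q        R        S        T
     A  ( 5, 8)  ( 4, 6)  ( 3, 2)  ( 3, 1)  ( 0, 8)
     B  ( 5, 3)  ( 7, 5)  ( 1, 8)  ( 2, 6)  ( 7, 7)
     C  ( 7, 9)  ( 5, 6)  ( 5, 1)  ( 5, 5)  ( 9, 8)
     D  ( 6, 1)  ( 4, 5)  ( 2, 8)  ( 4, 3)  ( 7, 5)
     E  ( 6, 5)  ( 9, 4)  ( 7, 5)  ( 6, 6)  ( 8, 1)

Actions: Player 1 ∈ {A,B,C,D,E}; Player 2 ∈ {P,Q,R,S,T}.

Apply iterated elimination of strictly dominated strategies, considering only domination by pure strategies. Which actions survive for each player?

Remaining: P1:{C,E} P2:{P,S}

P1 drop A (C beats it: P:7>5 Q:5>4 R:5>3 S:5>3 T:9>0)
P1 drop B (E beats it: P:6>5 Q:9>7 R:7>1 S:6>2 T:8>7)
P1 drop D (C beats it: P:7>6 Q:5>4 R:5>2 S:5>4 T:9>7)
P2 drop Q (P beats it: C:9>6 E:5>4)
P2 drop R (S beats it: C:5>1 E:6>5)
P2 drop T (P beats it: C:9>8 E:5>1)
P1→{C,E} P2→{P,S}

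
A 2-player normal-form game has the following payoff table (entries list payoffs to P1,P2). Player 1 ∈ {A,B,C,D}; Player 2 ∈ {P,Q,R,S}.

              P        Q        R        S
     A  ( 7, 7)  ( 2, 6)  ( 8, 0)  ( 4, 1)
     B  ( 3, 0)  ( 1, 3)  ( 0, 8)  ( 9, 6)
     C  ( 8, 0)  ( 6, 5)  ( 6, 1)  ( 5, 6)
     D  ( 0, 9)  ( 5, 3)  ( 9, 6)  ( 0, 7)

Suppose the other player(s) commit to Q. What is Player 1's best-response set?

u_1(A vs Q) = 2
u_1(B vs Q) = 1
u_1(C vs Q) = 6
u_1(D vs Q) = 5
max payoff 6 at {C}

BR_1 = {C}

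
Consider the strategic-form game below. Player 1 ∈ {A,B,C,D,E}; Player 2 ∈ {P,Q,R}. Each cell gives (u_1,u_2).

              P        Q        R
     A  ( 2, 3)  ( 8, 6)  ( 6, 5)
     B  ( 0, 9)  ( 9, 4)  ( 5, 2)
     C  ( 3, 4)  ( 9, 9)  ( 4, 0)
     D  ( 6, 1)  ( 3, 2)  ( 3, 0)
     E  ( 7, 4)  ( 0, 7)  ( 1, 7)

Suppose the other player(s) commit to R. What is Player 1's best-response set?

P1 best: {A}

u_1(A vs R) = 6
u_1(B vs R) = 5
u_1(C vs R) = 4
u_1(D vs R) = 3
u_1(E vs R) = 1
max payoff 6 at {A}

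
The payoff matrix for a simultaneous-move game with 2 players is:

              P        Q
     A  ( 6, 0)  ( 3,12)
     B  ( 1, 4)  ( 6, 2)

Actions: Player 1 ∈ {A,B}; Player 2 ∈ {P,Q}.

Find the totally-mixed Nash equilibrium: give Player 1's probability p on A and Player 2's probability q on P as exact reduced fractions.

P1 indiff ⇒ q·6+(1-q)·3 = q·1+(1-q)·6 ⇒ q(5) = (1-q)(3) ⇒ q = 3/8
P2 indiff ⇒ p·0+(1-p)·4 = p·12+(1-p)·2 ⇒ p(-12) = (1-p)(-2) ⇒ p = 1/7

p=1/7, q=3/8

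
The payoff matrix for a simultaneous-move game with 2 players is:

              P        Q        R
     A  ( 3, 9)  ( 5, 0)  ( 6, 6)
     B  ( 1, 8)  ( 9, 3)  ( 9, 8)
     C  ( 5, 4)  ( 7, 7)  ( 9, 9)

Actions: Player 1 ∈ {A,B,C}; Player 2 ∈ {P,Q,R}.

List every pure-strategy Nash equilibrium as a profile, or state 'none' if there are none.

(A,P): not NE [P1→C gives 5>3]
(A,Q): not NE [P1→B gives 9>5; P2→P gives 9>0]
(A,R): not NE [P1→C gives 9>6; P2→P gives 9>6]
(B,P): not NE [P1→C gives 5>1]
(B,Q): not NE [P2→R gives 8>3]
(B,R): NE
(C,P): not NE [P2→R gives 9>4]
(C,Q): not NE [P1→B gives 9>7; P2→R gives 9>7]
(C,R): NE

NE set: (B,R), (C,R)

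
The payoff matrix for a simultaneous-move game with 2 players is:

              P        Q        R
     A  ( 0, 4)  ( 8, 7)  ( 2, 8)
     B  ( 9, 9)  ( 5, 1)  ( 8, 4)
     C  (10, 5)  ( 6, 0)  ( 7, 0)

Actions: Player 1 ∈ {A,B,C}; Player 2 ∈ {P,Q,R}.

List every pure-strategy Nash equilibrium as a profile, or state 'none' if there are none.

NE set: (C,P)

(A,P): not NE [P1→C gives 10>0; P2→R gives 8>4]
(A,Q): not NE [P2→R gives 8>7]
(A,R): not NE [P1→B gives 8>2]
(B,P): not NE [P1→C gives 10>9]
(B,Q): not NE [P1→A gives 8>5; P2→P gives 9>1]
(B,R): not NE [P2→P gives 9>4]
(C,P): NE
(C,Q): not NE [P1→A gives 8>6; P2→P gives 5>0]
(C,R): not NE [P1→B gives 8>7; P2→P gives 5>0]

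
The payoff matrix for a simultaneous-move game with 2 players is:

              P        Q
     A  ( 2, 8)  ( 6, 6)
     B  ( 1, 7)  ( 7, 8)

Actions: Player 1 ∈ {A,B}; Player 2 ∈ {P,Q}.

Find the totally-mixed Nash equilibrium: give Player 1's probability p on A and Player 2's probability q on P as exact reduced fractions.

P1 indiff ⇒ q·2+(1-q)·6 = q·1+(1-q)·7 ⇒ q(1) = (1-q)(1) ⇒ q = 1/2
P2 indiff ⇒ p·8+(1-p)·7 = p·6+(1-p)·8 ⇒ p(2) = (1-p)(1) ⇒ p = 1/3

P1 mixes 1/3 on A; P2 mixes 1/2 on P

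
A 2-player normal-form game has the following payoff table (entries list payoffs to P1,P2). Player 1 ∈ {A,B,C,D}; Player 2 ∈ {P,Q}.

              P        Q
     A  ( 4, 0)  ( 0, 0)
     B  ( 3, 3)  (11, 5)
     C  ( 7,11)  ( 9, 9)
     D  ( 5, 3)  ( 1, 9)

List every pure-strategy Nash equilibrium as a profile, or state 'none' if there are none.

Nash profiles: (B,Q), (C,P)

(A,P): not NE [P1→C gives 7>4]
(A,Q): not NE [P1→B gives 11>0]
(B,P): not NE [P1→C gives 7>3; P2→Q gives 5>3]
(B,Q): NE
(C,P): NE
(C,Q): not NE [P1→B gives 11>9; P2→P gives 11>9]
(D,P): not NE [P1→C gives 7>5; P2→Q gives 9>3]
(D,Q): not NE [P1→B gives 11>1]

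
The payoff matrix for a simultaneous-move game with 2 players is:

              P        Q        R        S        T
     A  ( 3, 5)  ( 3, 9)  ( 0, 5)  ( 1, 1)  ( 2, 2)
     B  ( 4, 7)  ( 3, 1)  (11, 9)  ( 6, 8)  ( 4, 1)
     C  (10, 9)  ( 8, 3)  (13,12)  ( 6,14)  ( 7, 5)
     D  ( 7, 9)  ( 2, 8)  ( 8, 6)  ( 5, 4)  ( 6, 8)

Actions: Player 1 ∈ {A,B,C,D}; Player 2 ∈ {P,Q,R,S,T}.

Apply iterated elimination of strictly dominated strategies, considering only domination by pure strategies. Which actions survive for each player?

IESDS → P1:{B,C} P2:{R,S}

P1 drop A (C beats it: P:10>3 Q:8>3 R:13>0 S:6>1 T:7>2)
P1 drop D (C beats it: P:10>7 Q:8>2 R:13>8 S:6>5 T:7>6)
P2 drop P (R beats it: B:9>7 C:12>9)
P2 drop Q (R beats it: B:9>1 C:12>3)
P2 drop T (R beats it: B:9>1 C:12>5)
P1→{B,C} P2→{R,S}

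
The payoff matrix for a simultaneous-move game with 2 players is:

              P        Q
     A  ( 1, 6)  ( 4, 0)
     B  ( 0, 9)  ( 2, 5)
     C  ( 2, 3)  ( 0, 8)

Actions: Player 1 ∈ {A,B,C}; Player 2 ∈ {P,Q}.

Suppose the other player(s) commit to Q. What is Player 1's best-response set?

u_1(A vs Q) = 4
u_1(B vs Q) = 2
u_1(C vs Q) = 0
max payoff 4 at {A}

BR_1 = {A}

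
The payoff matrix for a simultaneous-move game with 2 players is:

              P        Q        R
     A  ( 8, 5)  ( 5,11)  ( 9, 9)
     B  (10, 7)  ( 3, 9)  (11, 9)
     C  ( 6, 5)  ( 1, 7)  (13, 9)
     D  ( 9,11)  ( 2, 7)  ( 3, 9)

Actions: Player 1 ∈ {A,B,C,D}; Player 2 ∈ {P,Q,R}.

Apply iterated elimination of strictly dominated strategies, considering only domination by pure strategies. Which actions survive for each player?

P1 drop D (B beats it: P:10>9 Q:3>2 R:11>3)
P2 drop P (Q beats it: A:11>5 B:9>7 C:7>5)
P1→{A,B,C} P2→{Q,R}

Remaining: P1:{A,B,C} P2:{Q,R}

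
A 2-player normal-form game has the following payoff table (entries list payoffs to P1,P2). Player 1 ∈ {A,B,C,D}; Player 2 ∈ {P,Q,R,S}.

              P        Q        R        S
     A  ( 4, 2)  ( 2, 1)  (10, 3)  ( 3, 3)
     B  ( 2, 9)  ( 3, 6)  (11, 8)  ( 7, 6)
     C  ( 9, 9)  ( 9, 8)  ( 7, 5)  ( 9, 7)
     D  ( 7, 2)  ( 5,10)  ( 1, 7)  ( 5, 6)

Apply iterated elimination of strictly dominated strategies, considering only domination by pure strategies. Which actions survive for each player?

P1 drop D (C beats it: P:9>7 Q:9>5 R:7>1 S:9>5)
P2 drop Q (P beats it: A:2>1 B:9>6 C:9>8)
P1→{A,B,C} P2→{P,R,S}

Remaining: P1:{A,B,C} P2:{P,R,S}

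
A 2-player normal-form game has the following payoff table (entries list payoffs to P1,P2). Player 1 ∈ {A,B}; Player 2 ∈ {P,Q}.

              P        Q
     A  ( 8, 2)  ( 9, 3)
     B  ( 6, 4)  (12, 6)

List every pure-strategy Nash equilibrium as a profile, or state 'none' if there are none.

(A,P): not NE [P2→Q gives 3>2]
(A,Q): not NE [P1→B gives 12>9]
(B,P): not NE [P1→A gives 8>6; P2→Q gives 6>4]
(B,Q): NE

PSNE = {(B,Q)}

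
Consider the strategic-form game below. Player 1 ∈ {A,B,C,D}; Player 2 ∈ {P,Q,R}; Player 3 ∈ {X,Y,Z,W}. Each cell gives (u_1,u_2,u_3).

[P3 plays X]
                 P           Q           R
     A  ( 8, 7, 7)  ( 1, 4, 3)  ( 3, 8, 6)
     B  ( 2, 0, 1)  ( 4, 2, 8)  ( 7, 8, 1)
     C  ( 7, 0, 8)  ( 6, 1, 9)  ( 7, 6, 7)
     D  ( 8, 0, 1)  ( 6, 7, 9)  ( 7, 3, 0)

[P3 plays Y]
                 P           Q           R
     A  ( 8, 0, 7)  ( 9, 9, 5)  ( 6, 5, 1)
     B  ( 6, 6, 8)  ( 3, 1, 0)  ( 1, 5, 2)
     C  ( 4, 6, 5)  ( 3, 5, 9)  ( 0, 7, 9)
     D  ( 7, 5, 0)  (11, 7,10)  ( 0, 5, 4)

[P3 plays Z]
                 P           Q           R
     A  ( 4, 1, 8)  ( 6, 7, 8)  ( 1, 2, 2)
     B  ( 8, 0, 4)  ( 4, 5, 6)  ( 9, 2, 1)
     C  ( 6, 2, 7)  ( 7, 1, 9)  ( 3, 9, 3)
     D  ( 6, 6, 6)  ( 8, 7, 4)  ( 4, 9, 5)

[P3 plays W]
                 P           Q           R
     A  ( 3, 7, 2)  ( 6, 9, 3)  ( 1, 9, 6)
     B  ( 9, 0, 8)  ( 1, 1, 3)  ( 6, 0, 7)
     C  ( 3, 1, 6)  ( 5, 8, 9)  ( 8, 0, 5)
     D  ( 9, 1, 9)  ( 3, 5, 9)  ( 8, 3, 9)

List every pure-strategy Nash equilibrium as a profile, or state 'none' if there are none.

(A,P,X): not NE [P2→R gives 8>7; P3→Z gives 8>7]
(A,P,Y): not NE [P2→Q gives 9>0; P3→Z gives 8>7]
(A,P,Z): not NE [P1→B gives 8>4; P2→Q gives 7>1]
(A,P,W): not NE [P1→D gives 9>3; P2→R gives 9>7; P3→Z gives 8>2]
(A,Q,X): not NE [P1→D gives 6>1; P2→R gives 8>4; P3→Z gives 8>3]
(A,Q,Y): not NE [P1→D gives 11>9; P3→Z gives 8>5]
(A,Q,Z): not NE [P1→D gives 8>6]
(A,Q,W): not NE [P3→Z gives 8>3]
(A,R,X): not NE [P1→D gives 7>3]
(A,R,Y): not NE [P2→Q gives 9>5; P3→W gives 6>1]
(A,R,Z): not NE [P1→B gives 9>1; P2→Q gives 7>2; P3→W gives 6>2]
(A,R,W): not NE [P1→D gives 8>1]
(B,P,X): not NE [P1→D gives 8>2; P2→R gives 8>0; P3→W gives 8>1]
(B,P,Y): not NE [P1→A gives 8>6]
(B,P,Z): not NE [P2→Q gives 5>0; P3→W gives 8>4]
(B,P,W): not NE [P2→Q gives 1>0]
(B,Q,X): not NE [P1→D gives 6>4; P2→R gives 8>2]
(B,Q,Y): not NE [P1→D gives 11>3; P2→P gives 6>1; P3→X gives 8>0]
(B,Q,Z): not NE [P1→D gives 8>4; P3→X gives 8>6]
(B,Q,W): not NE [P1→A gives 6>1; P3→X gives 8>3]
(B,R,X): not NE [P3→W gives 7>1]
(B,R,Y): not NE [P1→A gives 6>1; P2→P gives 6>5; P3→W gives 7>2]
(B,R,Z): not NE [P2→Q gives 5>2; P3→W gives 7>1]
(B,R,W): not NE [P1→D gives 8>6; P2→Q gives 1>0]
(C,P,X): not NE [P1→D gives 8>7; P2→R gives 6>0]
(C,P,Y): not NE [P1→A gives 8>4; P2→R gives 7>6; P3→X gives 8>5]
(C,P,Z): not NE [P1→B gives 8>6; P2→R gives 9>2; P3→X gives 8>7]
(C,P,W): not NE [P1→D gives 9>3; P2→Q gives 8>1; P3→X gives 8>6]
(C,Q,X): not NE [P2→R gives 6>1]
(C,Q,Y): not NE [P1→D gives 11>3; P2→R gives 7>5]
(C,Q,Z): not NE [P1→D gives 8>7; P2→R gives 9>1]
(C,Q,W): not NE [P1→A gives 6>5]
(C,R,X): not NE [P3→Y gives 9>7]
(C,R,Y): not NE [P1→A gives 6>0]
(C,R,Z): not NE [P1→B gives 9>3; P3→Y gives 9>3]
(C,R,W): not NE [P2→Q gives 8>0; P3→Y gives 9>5]
(D,P,X): not NE [P2→Q gives 7>0; P3→W gives 9>1]
(D,P,Y): not NE [P1→A gives 8>7; P2→Q gives 7>5; P3→W gives 9>0]
(D,P,Z): not NE [P1→B gives 8>6; P2→R gives 9>6; P3→W gives 9>6]
(D,P,W): not NE [P2→Q gives 5>1]
(D,Q,X): not NE [P3→Y gives 10>9]
(D,Q,Y): NE
(D,Q,Z): not NE [P2→R gives 9>7; P3→Y gives 10>4]
(D,Q,W): not NE [P1→A gives 6>3; P3→Y gives 10>9]
(D,R,X): not NE [P2→Q gives 7>3; P3→W gives 9>0]
(D,R,Y): not NE [P1→A gives 6>0; P2→Q gives 7>5; P3→W gives 9>4]
(D,R,Z): not NE [P1→B gives 9>4; P3→W gives 9>5]
(D,R,W): not NE [P2→Q gives 5>3]

PSNE = {(D,Q,Y)}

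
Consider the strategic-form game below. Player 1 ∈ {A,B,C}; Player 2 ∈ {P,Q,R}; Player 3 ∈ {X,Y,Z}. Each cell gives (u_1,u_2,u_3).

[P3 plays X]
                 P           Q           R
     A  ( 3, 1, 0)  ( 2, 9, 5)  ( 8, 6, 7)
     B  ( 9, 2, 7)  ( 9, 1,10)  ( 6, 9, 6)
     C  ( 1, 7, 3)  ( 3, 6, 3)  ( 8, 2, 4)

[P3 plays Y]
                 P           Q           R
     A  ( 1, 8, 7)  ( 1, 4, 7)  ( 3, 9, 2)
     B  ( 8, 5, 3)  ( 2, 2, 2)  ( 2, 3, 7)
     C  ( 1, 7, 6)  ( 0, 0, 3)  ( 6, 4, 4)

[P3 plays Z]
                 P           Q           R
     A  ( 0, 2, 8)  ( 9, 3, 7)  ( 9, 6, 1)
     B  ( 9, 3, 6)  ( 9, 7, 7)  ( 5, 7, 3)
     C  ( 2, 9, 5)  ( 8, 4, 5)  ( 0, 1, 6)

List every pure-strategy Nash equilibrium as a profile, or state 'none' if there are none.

No pure NE.

(A,P,X): not NE [P1→B gives 9>3; P2→Q gives 9>1; P3→Z gives 8>0]
(A,P,Y): not NE [P1→B gives 8>1; P2→R gives 9>8; P3→Z gives 8>7]
(A,P,Z): not NE [P1→B gives 9>0; P2→R gives 6>2]
(A,Q,X): not NE [P1→B gives 9>2; P3→Z gives 7>5]
(A,Q,Y): not NE [P1→B gives 2>1; P2→R gives 9>4]
(A,Q,Z): not NE [P2→R gives 6>3]
(A,R,X): not NE [P2→Q gives 9>6]
(A,R,Y): not NE [P1→C gives 6>3; P3→X gives 7>2]
(A,R,Z): not NE [P3→X gives 7>1]
(B,P,X): not NE [P2→R gives 9>2]
(B,P,Y): not NE [P3→X gives 7>3]
(B,P,Z): not NE [P2→R gives 7>3; P3→X gives 7>6]
(B,Q,X): not NE [P2→R gives 9>1]
(B,Q,Y): not NE [P2→P gives 5>2; P3→X gives 10>2]
(B,Q,Z): not NE [P3→X gives 10>7]
(B,R,X): not NE [P1→C gives 8>6; P3→Y gives 7>6]
(B,R,Y): not NE [P1→C gives 6>2; P2→P gives 5>3]
(B,R,Z): not NE [P1→A gives 9>5; P3→Y gives 7>3]
(C,P,X): not NE [P1→B gives 9>1; P3→Y gives 6>3]
(C,P,Y): not NE [P1→B gives 8>1]
(C,P,Z): not NE [P1→B gives 9>2; P3→Y gives 6>5]
(C,Q,X): not NE [P1→B gives 9>3; P2→P gives 7>6; P3→Z gives 5>3]
(C,Q,Y): not NE [P1→B gives 2>0; P2→P gives 7>0; P3→Z gives 5>3]
(C,Q,Z): not NE [P1→B gives 9>8; P2→P gives 9>4]
(C,R,X): not NE [P2→P gives 7>2; P3→Z gives 6>4]
(C,R,Y): not NE [P2→P gives 7>4; P3→Z gives 6>4]
(C,R,Z): not NE [P1→A gives 9>0; P2→P gives 9>1]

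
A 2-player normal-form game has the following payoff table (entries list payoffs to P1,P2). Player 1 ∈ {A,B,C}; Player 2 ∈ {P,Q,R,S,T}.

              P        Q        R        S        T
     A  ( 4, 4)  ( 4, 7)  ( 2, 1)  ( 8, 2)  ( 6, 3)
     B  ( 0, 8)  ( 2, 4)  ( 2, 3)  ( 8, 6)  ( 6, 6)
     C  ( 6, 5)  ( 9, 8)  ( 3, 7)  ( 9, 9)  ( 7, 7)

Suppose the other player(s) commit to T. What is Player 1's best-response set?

u_1(A vs T) = 6
u_1(B vs T) = 6
u_1(C vs T) = 7
max payoff 7 at {C}

BR_1 = {C}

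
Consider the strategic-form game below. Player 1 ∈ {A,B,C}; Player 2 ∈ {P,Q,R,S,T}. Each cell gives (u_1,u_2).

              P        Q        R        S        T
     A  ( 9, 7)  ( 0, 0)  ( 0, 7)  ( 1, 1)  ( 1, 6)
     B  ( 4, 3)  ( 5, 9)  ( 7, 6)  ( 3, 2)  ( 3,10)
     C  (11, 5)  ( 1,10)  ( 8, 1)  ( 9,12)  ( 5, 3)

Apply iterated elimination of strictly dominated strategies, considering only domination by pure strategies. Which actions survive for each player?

P1 drop A (C beats it: P:11>9 Q:1>0 R:8>0 S:9>1 T:5>1)
P2 drop P (Q beats it: B:9>3 C:10>5)
P2 drop R (Q beats it: B:9>6 C:10>1)
P1→{B,C} P2→{Q,S,T}

Survivors P1:{B,C} P2:{Q,S,T}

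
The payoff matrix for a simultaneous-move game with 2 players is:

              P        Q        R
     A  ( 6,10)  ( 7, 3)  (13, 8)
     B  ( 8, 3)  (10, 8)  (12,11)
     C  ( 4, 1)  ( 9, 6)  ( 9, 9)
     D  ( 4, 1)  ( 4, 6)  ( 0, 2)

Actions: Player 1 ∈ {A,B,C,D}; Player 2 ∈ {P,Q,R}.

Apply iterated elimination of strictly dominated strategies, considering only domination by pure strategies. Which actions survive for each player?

P1 drop C (B beats it: P:8>4 Q:10>9 R:12>9)
P1 drop D (A beats it: P:6>4 Q:7>4 R:13>0)
P2 drop Q (R beats it: A:8>3 B:11>8)
P1→{A,B} P2→{P,R}

Survivors P1:{A,B} P2:{P,R}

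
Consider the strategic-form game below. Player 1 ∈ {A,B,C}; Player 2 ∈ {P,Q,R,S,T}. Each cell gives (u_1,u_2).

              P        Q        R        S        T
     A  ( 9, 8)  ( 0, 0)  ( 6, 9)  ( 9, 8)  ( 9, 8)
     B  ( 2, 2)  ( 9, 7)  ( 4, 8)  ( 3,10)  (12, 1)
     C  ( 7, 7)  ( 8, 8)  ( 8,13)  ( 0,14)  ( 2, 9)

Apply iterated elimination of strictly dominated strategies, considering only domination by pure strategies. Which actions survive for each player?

P2 drop P (R beats it: A:9>8 B:8>2 C:13>7)
P2 drop Q (R beats it: A:9>0 B:8>7 C:13>8)
P2 drop T (R beats it: A:9>8 B:8>1 C:13>9)
P1 drop B (A beats it: R:6>4 S:9>3)
P1→{A,C} P2→{R,S}

Survivors P1:{A,C} P2:{R,S}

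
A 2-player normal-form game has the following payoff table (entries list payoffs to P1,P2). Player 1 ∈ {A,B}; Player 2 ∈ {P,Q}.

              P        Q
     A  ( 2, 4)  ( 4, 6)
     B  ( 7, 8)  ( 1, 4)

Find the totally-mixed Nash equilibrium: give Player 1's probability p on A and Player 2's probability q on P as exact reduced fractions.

P1 indiff ⇒ q·2+(1-q)·4 = q·7+(1-q)·1 ⇒ q(-5) = (1-q)(-3) ⇒ q = 3/8
P2 indiff ⇒ p·4+(1-p)·8 = p·6+(1-p)·4 ⇒ p(-2) = (1-p)(-4) ⇒ p = 2/3

p=2/3, q=3/8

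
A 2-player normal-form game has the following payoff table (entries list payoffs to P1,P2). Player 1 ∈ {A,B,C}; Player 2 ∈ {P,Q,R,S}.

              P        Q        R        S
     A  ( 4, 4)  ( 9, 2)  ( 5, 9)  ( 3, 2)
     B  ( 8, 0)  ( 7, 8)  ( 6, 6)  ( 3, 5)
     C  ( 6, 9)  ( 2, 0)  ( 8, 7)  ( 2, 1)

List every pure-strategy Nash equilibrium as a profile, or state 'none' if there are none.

(A,P): not NE [P1→B gives 8>4; P2→R gives 9>4]
(A,Q): not NE [P2→R gives 9>2]
(A,R): not NE [P1→C gives 8>5]
(A,S): not NE [P2→R gives 9>2]
(B,P): not NE [P2→Q gives 8>0]
(B,Q): not NE [P1→A gives 9>7]
(B,R): not NE [P1→C gives 8>6; P2→Q gives 8>6]
(B,S): not NE [P2→Q gives 8>5]
(C,P): not NE [P1→B gives 8>6]
(C,Q): not NE [P1→A gives 9>2; P2→P gives 9>0]
(C,R): not NE [P2→P gives 9>7]
(C,S): not NE [P1→B gives 3>2; P2→P gives 9>1]

No pure NE.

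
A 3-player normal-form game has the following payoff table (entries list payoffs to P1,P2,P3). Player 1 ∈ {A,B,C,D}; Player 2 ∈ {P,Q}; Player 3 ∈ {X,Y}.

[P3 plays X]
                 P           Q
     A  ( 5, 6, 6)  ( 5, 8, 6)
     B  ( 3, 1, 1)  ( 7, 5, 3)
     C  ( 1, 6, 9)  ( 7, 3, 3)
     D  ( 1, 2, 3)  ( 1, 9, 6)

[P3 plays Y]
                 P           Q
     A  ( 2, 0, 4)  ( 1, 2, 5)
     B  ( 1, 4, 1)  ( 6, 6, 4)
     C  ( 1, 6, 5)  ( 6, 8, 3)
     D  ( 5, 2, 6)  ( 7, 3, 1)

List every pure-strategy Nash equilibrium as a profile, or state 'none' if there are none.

(A,P,X): not NE [P2→Q gives 8>6]
(A,P,Y): not NE [P1→D gives 5>2; P2→Q gives 2>0; P3→X gives 6>4]
(A,Q,X): not NE [P1→C gives 7>5]
(A,Q,Y): not NE [P1→D gives 7>1; P3→X gives 6>5]
(B,P,X): not NE [P1→A gives 5>3; P2→Q gives 5>1]
(B,P,Y): not NE [P1→D gives 5>1; P2→Q gives 6>4]
(B,Q,X): not NE [P3→Y gives 4>3]
(B,Q,Y): not NE [P1→D gives 7>6]
(C,P,X): not NE [P1→A gives 5>1]
(C,P,Y): not NE [P1→D gives 5>1; P2→Q gives 8>6; P3→X gives 9>5]
(C,Q,X): not NE [P2→P gives 6>3]
(C,Q,Y): not NE [P1→D gives 7>6]
(D,P,X): not NE [P1→A gives 5>1; P2→Q gives 9>2; P3→Y gives 6>3]
(D,P,Y): not NE [P2→Q gives 3>2]
(D,Q,X): not NE [P1→C gives 7>1]
(D,Q,Y): not NE [P3→X gives 6>1]

PSNE: ∅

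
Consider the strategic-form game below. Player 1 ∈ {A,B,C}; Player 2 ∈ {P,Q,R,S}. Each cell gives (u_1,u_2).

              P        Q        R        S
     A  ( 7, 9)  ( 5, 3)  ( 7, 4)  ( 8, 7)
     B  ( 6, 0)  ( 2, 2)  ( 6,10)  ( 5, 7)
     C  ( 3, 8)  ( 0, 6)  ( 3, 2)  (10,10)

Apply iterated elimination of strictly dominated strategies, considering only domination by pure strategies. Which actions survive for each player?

P1 drop B (A beats it: P:7>6 Q:5>2 R:7>6 S:8>5)
P2 drop Q (P beats it: A:9>3 C:8>6)
P2 drop R (P beats it: A:9>4 C:8>2)
P1→{A,C} P2→{P,S}

Survivors P1:{A,C} P2:{P,S}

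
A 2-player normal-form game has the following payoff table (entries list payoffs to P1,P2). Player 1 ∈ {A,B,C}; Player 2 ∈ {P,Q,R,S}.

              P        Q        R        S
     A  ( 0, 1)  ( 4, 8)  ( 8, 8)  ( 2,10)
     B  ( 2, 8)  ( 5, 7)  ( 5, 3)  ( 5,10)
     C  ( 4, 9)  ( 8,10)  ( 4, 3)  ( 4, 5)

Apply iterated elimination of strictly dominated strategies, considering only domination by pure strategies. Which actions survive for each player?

P2 drop R (S beats it: A:10>8 B:10>3 C:5>3)
P1 drop A (B beats it: P:2>0 Q:5>4 S:5>2)
P1→{B,C} P2→{P,Q,S}

Remaining: P1:{B,C} P2:{P,Q,S}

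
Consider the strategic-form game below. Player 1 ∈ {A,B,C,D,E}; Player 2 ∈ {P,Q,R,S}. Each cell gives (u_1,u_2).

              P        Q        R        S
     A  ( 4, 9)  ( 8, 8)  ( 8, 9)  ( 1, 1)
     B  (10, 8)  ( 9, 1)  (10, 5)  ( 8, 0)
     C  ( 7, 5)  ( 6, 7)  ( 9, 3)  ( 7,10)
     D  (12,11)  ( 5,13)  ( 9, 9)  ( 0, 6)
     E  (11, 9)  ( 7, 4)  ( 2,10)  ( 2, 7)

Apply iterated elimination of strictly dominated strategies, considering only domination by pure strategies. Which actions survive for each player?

P1 drop A (B beats it: P:10>4 Q:9>8 R:10>8 S:8>1)
P1 drop C (B beats it: P:10>7 Q:9>6 R:10>9 S:8>7)
P2 drop S (P beats it: B:8>0 D:11>6 E:9>7)
P1→{B,D,E} P2→{P,Q,R}

Remaining: P1:{B,D,E} P2:{P,Q,R}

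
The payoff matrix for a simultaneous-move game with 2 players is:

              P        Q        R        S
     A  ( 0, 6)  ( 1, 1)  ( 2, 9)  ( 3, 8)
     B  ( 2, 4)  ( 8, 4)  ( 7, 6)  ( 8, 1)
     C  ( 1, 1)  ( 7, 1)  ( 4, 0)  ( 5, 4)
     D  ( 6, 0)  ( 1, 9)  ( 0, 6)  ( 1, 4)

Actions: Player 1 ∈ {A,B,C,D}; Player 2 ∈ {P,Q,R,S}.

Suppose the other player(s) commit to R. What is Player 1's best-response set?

argmax u_1 = {B}

u_1(A vs R) = 2
u_1(B vs R) = 7
u_1(C vs R) = 4
u_1(D vs R) = 0
max payoff 7 at {B}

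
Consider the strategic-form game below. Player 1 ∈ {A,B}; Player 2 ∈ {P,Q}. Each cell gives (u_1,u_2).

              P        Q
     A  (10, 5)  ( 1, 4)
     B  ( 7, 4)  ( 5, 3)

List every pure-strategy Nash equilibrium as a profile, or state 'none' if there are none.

(A,P): NE
(A,Q): not NE [P1→B gives 5>1; P2→P gives 5>4]
(B,P): not NE [P1→A gives 10>7]
(B,Q): not NE [P2→P gives 4>3]

PSNE = {(A,P)}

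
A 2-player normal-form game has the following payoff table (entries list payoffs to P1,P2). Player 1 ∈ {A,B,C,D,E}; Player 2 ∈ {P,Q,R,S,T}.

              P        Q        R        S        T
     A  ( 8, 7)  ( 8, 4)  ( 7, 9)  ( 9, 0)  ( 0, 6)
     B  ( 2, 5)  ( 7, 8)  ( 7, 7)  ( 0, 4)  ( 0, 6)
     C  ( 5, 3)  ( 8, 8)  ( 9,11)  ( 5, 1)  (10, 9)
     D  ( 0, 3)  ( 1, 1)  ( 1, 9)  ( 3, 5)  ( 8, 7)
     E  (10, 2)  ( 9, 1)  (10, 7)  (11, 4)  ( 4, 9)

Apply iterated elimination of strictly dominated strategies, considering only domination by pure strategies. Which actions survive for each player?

Survivors P1:{C,E} P2:{R,T}

P1 drop A (E beats it: P:10>8 Q:9>8 R:10>7 S:11>9 T:4>0)
P1 drop B (C beats it: P:5>2 Q:8>7 R:9>7 S:5>0 T:10>0)
P1 drop D (C beats it: P:5>0 Q:8>1 R:9>1 S:5>3 T:10>8)
P2 drop P (R beats it: C:11>3 E:7>2)
P2 drop Q (R beats it: C:11>8 E:7>1)
P2 drop S (R beats it: C:11>1 E:7>4)
P1→{C,E} P2→{R,T}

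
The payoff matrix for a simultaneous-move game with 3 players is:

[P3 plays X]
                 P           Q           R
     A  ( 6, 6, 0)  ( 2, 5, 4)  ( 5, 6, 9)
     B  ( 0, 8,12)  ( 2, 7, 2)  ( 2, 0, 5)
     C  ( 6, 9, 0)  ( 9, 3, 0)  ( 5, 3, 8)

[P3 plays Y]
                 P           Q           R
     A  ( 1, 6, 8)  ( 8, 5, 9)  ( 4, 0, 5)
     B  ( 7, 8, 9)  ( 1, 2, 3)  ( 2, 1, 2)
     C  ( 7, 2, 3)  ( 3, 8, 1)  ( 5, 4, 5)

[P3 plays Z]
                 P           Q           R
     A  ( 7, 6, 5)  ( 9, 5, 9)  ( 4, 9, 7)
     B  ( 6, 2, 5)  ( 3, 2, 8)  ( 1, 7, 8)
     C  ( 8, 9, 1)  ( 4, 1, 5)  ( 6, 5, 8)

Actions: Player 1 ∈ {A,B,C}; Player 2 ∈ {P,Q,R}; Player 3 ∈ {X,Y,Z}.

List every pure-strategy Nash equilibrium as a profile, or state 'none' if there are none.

Nash profiles: (A,R,X)

(A,P,X): not NE [P3→Y gives 8>0]
(A,P,Y): not NE [P1→C gives 7>1]
(A,P,Z): not NE [P1→C gives 8>7; P2→R gives 9>6; P3→Y gives 8>5]
(A,Q,X): not NE [P1→C gives 9>2; P2→R gives 6>5; P3→Z gives 9>4]
(A,Q,Y): not NE [P2→P gives 6>5]
(A,Q,Z): not NE [P2→R gives 9>5]
(A,R,X): NE
(A,R,Y): not NE [P1→C gives 5>4; P2→P gives 6>0; P3→X gives 9>5]
(A,R,Z): not NE [P1→C gives 6>4; P3→X gives 9>7]
(B,P,X): not NE [P1→C gives 6>0]
(B,P,Y): not NE [P3→X gives 12>9]
(B,P,Z): not NE [P1→C gives 8>6; P2→R gives 7>2; P3→X gives 12>5]
(B,Q,X): not NE [P1→C gives 9>2; P2→P gives 8>7; P3→Z gives 8>2]
(B,Q,Y): not NE [P1→A gives 8>1; P2→P gives 8>2; P3→Z gives 8>3]
(B,Q,Z): not NE [P1→A gives 9>3; P2→R gives 7>2]
(B,R,X): not NE [P1→C gives 5>2; P2→P gives 8>0; P3→Z gives 8>5]
(B,R,Y): not NE [P1→C gives 5>2; P2→P gives 8>1; P3→Z gives 8>2]
(B,R,Z): not NE [P1→C gives 6>1]
(C,P,X): not NE [P3→Y gives 3>0]
(C,P,Y): not NE [P2→Q gives 8>2]
(C,P,Z): not NE [P3→Y gives 3>1]
(C,Q,X): not NE [P2→P gives 9>3; P3→Z gives 5>0]
(C,Q,Y): not NE [P1→A gives 8>3; P3→Z gives 5>1]
(C,Q,Z): not NE [P1→A gives 9>4; P2→P gives 9>1]
(C,R,X): not NE [P2→P gives 9>3]
(C,R,Y): not NE [P2→Q gives 8>4; P3→Z gives 8>5]
(C,R,Z): not NE [P2→P gives 9>5]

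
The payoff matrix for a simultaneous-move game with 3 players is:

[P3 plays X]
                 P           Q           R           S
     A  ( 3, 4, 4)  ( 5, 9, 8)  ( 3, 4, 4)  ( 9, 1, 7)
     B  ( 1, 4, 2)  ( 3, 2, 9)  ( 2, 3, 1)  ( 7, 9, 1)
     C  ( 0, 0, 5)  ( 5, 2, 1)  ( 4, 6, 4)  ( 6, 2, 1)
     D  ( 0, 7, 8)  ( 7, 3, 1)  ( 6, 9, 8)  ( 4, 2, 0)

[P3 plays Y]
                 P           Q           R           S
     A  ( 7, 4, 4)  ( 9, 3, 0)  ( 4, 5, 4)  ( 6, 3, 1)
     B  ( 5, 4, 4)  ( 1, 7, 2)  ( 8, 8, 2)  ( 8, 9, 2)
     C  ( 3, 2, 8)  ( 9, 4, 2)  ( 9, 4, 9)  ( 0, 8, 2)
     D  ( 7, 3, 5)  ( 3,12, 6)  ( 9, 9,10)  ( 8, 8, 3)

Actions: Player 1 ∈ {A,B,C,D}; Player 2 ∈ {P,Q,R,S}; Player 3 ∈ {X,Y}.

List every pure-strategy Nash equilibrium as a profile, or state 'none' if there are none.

Nash profiles: (B,S,Y)

(A,P,X): not NE [P2→Q gives 9>4]
(A,P,Y): not NE [P2→R gives 5>4]
(A,Q,X): not NE [P1→D gives 7>5]
(A,Q,Y): not NE [P2→R gives 5>3; P3→X gives 8>0]
(A,R,X): not NE [P1→D gives 6>3; P2→Q gives 9>4]
(A,R,Y): not NE [P1→D gives 9>4]
(A,S,X): not NE [P2→Q gives 9>1]
(A,S,Y): not NE [P1→D gives 8>6; P2→R gives 5>3; P3→X gives 7>1]
(B,P,X): not NE [P1→A gives 3>1; P2→S gives 9>4; P3→Y gives 4>2]
(B,P,Y): not NE [P1→D gives 7>5; P2→S gives 9>4]
(B,Q,X): not NE [P1→D gives 7>3; P2→S gives 9>2]
(B,Q,Y): not NE [P1→C gives 9>1; P2→S gives 9>7; P3→X gives 9>2]
(B,R,X): not NE [P1→D gives 6>2; P2→S gives 9>3; P3→Y gives 2>1]
(B,R,Y): not NE [P1→D gives 9>8; P2→S gives 9>8]
(B,S,X): not NE [P1→A gives 9>7; P3→Y gives 2>1]
(B,S,Y): NE
(C,P,X): not NE [P1→A gives 3>0; P2→R gives 6>0; P3→Y gives 8>5]
(C,P,Y): not NE [P1→D gives 7>3; P2→S gives 8>2]
(C,Q,X): not NE [P1→D gives 7>5; P2→R gives 6>2; P3→Y gives 2>1]
(C,Q,Y): not NE [P2→S gives 8>4]
(C,R,X): not NE [P1→D gives 6>4; P3→Y gives 9>4]
(C,R,Y): not NE [P2→S gives 8>4]
(C,S,X): not NE [P1→A gives 9>6; P2→R gives 6>2; P3→Y gives 2>1]
(C,S,Y): not NE [P1→D gives 8>0]
(D,P,X): not NE [P1→A gives 3>0; P2→R gives 9>7]
(D,P,Y): not NE [P2→Q gives 12>3; P3→X gives 8>5]
(D,Q,X): not NE [P2→R gives 9>3; P3→Y gives 6>1]
(D,Q,Y): not NE [P1→C gives 9>3]
(D,R,X): not NE [P3→Y gives 10>8]
(D,R,Y): not NE [P2→Q gives 12>9]
(D,S,X): not NE [P1→A gives 9>4; P2→R gives 9>2; P3→Y gives 3>0]
(D,S,Y): not NE [P2→Q gives 12>8]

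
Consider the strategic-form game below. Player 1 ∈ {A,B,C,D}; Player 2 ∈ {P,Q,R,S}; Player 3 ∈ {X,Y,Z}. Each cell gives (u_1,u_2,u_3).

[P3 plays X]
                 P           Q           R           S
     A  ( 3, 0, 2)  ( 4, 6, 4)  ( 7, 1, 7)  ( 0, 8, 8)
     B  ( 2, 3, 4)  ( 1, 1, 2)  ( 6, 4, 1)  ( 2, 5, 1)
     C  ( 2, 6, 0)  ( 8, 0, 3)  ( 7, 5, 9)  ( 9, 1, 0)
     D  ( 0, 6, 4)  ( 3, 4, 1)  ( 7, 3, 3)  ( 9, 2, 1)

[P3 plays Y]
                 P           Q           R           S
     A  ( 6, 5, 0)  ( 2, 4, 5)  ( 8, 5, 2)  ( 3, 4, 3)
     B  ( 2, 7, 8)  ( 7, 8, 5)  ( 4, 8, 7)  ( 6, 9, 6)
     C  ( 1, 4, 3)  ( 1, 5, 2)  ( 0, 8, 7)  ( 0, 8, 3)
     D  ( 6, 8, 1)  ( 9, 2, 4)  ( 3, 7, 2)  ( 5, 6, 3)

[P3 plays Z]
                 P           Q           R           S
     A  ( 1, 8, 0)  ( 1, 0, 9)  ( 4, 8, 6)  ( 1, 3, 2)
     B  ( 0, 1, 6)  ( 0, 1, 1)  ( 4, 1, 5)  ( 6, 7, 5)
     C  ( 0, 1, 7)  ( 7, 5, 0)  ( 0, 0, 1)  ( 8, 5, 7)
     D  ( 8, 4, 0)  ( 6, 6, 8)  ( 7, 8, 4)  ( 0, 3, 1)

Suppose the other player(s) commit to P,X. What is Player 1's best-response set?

u_1(A vs P,X) = 3
u_1(B vs P,X) = 2
u_1(C vs P,X) = 2
u_1(D vs P,X) = 0
max payoff 3 at {A}

BR_1 = {A}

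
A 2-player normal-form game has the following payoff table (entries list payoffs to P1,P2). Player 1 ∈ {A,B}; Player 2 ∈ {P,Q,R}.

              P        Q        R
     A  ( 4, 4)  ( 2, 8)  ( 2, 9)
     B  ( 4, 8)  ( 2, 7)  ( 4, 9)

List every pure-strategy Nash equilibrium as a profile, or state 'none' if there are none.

(A,P): not NE [P2→R gives 9>4]
(A,Q): not NE [P2→R gives 9>8]
(A,R): not NE [P1→B gives 4>2]
(B,P): not NE [P2→R gives 9>8]
(B,Q): not NE [P2→R gives 9>7]
(B,R): NE

PSNE = {(B,R)}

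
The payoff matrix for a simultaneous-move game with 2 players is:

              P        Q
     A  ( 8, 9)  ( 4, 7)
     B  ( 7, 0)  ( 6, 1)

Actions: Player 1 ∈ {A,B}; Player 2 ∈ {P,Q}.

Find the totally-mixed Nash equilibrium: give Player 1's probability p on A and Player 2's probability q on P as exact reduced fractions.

(p,q) = (1/3, 2/3)

P1 indiff ⇒ q·8+(1-q)·4 = q·7+(1-q)·6 ⇒ q(1) = (1-q)(2) ⇒ q = 2/3
P2 indiff ⇒ p·9+(1-p)·0 = p·7+(1-p)·1 ⇒ p(2) = (1-p)(1) ⇒ p = 1/3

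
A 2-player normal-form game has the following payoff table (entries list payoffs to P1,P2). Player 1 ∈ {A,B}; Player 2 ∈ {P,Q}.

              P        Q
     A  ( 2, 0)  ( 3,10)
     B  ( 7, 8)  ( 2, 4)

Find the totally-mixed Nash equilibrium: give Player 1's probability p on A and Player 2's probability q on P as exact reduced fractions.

P1 mixes 2/7 on A; P2 mixes 1/6 on P

P1 indiff ⇒ q·2+(1-q)·3 = q·7+(1-q)·2 ⇒ q(-5) = (1-q)(-1) ⇒ q = 1/6
P2 indiff ⇒ p·0+(1-p)·8 = p·10+(1-p)·4 ⇒ p(-10) = (1-p)(-4) ⇒ p = 2/7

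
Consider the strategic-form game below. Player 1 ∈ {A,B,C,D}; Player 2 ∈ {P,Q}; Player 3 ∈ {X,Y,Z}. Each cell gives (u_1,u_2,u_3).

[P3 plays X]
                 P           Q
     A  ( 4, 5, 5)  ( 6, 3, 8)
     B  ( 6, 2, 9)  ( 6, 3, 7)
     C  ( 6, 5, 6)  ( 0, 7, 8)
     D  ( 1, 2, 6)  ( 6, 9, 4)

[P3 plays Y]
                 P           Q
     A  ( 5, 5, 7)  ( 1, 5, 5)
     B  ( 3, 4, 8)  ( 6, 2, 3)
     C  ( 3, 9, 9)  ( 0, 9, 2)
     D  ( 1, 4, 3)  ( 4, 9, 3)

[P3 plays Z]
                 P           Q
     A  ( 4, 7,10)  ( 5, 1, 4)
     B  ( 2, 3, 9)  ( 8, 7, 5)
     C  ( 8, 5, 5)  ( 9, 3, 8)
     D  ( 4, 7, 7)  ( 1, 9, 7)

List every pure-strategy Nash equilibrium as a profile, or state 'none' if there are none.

(A,P,X): not NE [P1→C gives 6>4; P3→Z gives 10>5]
(A,P,Y): not NE [P3→Z gives 10>7]
(A,P,Z): not NE [P1→C gives 8>4]
(A,Q,X): not NE [P2→P gives 5>3]
(A,Q,Y): not NE [P1→B gives 6>1; P3→X gives 8>5]
(A,Q,Z): not NE [P1→C gives 9>5; P2→P gives 7>1; P3→X gives 8>4]
(B,P,X): not NE [P2→Q gives 3>2]
(B,P,Y): not NE [P1→A gives 5>3; P3→Z gives 9>8]
(B,P,Z): not NE [P1→C gives 8>2; P2→Q gives 7>3]
(B,Q,X): NE
(B,Q,Y): not NE [P2→P gives 4>2; P3→X gives 7>3]
(B,Q,Z): not NE [P1→C gives 9>8; P3→X gives 7>5]
(C,P,X): not NE [P2→Q gives 7>5; P3→Y gives 9>6]
(C,P,Y): not NE [P1→A gives 5>3]
(C,P,Z): not NE [P3→Y gives 9>5]
(C,Q,X): not NE [P1→D gives 6>0]
(C,Q,Y): not NE [P1→B gives 6>0; P3→Z gives 8>2]
(C,Q,Z): not NE [P2→P gives 5>3]
(D,P,X): not NE [P1→C gives 6>1; P2→Q gives 9>2; P3→Z gives 7>6]
(D,P,Y): not NE [P1→A gives 5>1; P2→Q gives 9>4; P3→Z gives 7>3]
(D,P,Z): not NE [P1→C gives 8>4; P2→Q gives 9>7]
(D,Q,X): not NE [P3→Z gives 7>4]
(D,Q,Y): not NE [P1→B gives 6>4; P3→Z gives 7>3]
(D,Q,Z): not NE [P1→C gives 9>1]

Nash profiles: (B,Q,X)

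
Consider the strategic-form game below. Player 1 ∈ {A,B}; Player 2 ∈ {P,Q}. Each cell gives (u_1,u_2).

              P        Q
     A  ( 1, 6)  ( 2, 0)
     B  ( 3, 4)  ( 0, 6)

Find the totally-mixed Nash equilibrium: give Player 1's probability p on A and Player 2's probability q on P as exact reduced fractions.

p=1/4, q=1/2

P1 indiff ⇒ q·1+(1-q)·2 = q·3+(1-q)·0 ⇒ q(-2) = (1-q)(-2) ⇒ q = 1/2
P2 indiff ⇒ p·6+(1-p)·4 = p·0+(1-p)·6 ⇒ p(6) = (1-p)(2) ⇒ p = 1/4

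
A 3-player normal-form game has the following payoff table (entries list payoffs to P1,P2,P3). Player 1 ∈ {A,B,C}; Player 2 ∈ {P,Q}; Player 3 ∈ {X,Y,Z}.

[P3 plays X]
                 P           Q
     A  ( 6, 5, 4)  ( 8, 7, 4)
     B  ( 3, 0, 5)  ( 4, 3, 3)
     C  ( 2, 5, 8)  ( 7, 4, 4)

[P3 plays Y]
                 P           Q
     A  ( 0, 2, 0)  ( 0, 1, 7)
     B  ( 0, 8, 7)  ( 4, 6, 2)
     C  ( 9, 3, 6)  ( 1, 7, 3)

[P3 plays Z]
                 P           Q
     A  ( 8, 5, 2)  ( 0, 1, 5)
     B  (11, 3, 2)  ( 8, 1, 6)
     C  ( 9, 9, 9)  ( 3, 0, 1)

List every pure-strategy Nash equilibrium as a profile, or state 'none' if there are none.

PSNE: ∅

(A,P,X): not NE [P2→Q gives 7>5]
(A,P,Y): not NE [P1→C gives 9>0; P3→X gives 4>0]
(A,P,Z): not NE [P1→B gives 11>8; P3→X gives 4>2]
(A,Q,X): not NE [P3→Y gives 7>4]
(A,Q,Y): not NE [P1→B gives 4>0; P2→P gives 2>1]
(A,Q,Z): not NE [P1→B gives 8>0; P2→P gives 5>1; P3→Y gives 7>5]
(B,P,X): not NE [P1→A gives 6>3; P2→Q gives 3>0; P3→Y gives 7>5]
(B,P,Y): not NE [P1→C gives 9>0]
(B,P,Z): not NE [P3→Y gives 7>2]
(B,Q,X): not NE [P1→A gives 8>4; P3→Z gives 6>3]
(B,Q,Y): not NE [P2→P gives 8>6; P3→Z gives 6>2]
(B,Q,Z): not NE [P2→P gives 3>1]
(C,P,X): not NE [P1→A gives 6>2; P3→Z gives 9>8]
(C,P,Y): not NE [P2→Q gives 7>3; P3→Z gives 9>6]
(C,P,Z): not NE [P1→B gives 11>9]
(C,Q,X): not NE [P1→A gives 8>7; P2→P gives 5>4]
(C,Q,Y): not NE [P1→B gives 4>1; P3→X gives 4>3]
(C,Q,Z): not NE [P1→B gives 8>3; P2→P gives 9>0; P3→X gives 4>1]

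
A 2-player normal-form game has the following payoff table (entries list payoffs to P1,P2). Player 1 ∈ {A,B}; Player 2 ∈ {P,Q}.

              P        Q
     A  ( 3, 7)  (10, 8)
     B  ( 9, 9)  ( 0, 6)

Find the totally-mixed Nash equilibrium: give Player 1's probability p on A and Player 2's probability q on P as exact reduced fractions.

P1 mixes 3/4 on A; P2 mixes 5/8 on P

P1 indiff ⇒ q·3+(1-q)·10 = q·9+(1-q)·0 ⇒ q(-6) = (1-q)(-10) ⇒ q = 5/8
P2 indiff ⇒ p·7+(1-p)·9 = p·8+(1-p)·6 ⇒ p(-1) = (1-p)(-3) ⇒ p = 3/4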